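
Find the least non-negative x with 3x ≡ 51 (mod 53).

The inverse of 3 mod 53 is 18 (since 3·18 = 54 ≡ 1).
So x ≡ 18·51 = 918 ≡ 17 (mod 53).

17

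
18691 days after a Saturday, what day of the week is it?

18691 = 2670·7 + 1, so 18691 mod 7 = 1.
Saturday + 1 day → Sunday.

Sunday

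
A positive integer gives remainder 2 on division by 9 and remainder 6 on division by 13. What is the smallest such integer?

Since 13·7 ≡ 1 (mod 9), take x = 6 + 13·((2−6)·7 mod 9) = 6 + 13·8 = 110.
Check: 110 mod 9 = 2, 110 mod 13 = 6.

110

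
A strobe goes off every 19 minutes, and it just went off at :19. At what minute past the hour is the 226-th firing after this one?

53

226·19 = 4294.
4294 = 71·60 + 34, so 4294 mod 60 = 34.
(19 + 34) mod 60 = 53.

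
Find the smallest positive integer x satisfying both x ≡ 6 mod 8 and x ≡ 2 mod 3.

x ≡ 2 (mod 3) gives x ∈ {2, 5, 8, 11, 14}.
The first of these with x mod 8 = 6 is 14.

14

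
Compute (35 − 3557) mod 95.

3557 − 37·95 = 42, so 3557 ≡ 42 (mod 95).
(35 − 42) mod 95 = 88.

88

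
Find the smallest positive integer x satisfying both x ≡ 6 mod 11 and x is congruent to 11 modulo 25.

x ≡ 6 (mod 11) gives x ∈ {6, 17, 28, 39, 50, 61}.
The first of these with x mod 25 = 11 is 61.

61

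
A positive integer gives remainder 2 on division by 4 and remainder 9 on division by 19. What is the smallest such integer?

x ≡ 2 (mod 4) gives x ∈ {2, 6, 10, 14, 18, 22, 26, 30, …}.
The first of these with x mod 19 = 9 is 66.

66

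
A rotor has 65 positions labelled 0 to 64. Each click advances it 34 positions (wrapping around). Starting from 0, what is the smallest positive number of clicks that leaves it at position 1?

44

34·44 = 1496 = 23·65 + 1, so 34⁻¹ ≡ 44 (mod 65).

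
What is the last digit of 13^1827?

7

The units digit of 13^n cycles with period 4: 3, 9, 7, 1, …
1827 mod 4 = 3, so the last digit matches 3^3 = 7.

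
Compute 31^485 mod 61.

21

Square-and-reduce mod 61: 31^1≡31, 31^2≡46, 31^4≡42, 31^8≡56, 31^16≡25, 31^32≡15, 31^64≡42, 31^128≡56, 31^256≡25.
Since 485 = 1 + 4 + 32 + 64 + 128 + 256 in binary, 31^485 ≡ 31·42·15·42·56·25 ≡ 21 (mod 61).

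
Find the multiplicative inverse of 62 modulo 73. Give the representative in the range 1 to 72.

53

73 = 1·62 + 11
62 = 5·11 + 7
11 = 1·7 + 4
7 = 1·4 + 3
4 = 1·3 + 1
3 = 3·1 + 0
Back-substituting gives 62·53 ≡ 1 (mod 73).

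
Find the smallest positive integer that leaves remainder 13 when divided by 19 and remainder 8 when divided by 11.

Since 11·7 ≡ 1 (mod 19), take x = 8 + 11·((13−8)·7 mod 19) = 8 + 11·16 = 184.
Check: 184 mod 19 = 13, 184 mod 11 = 8.

184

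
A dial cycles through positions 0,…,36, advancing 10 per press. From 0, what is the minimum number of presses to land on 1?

26

The inverse of 10 mod 37 is 26 (since 10·26 = 260 ≡ 1).
So x ≡ 26·1 = 26 ≡ 26 (mod 37).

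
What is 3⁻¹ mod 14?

3·5 = 15 = 1·14 + 1, so 3⁻¹ ≡ 5 (mod 14).

5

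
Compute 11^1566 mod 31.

4

Successive squares of 11 mod 31: 11^1≡11, 11^2≡28, 11^4≡9, 11^8≡19, 11^16≡20, 11^32≡28, 11^64≡9, 11^128≡19, 11^256≡20, 11^512≡28, 11^1024≡9.
Since 1566 = 2 + 4 + 8 + 16 + 512 + 1024 in binary, 11^1566 ≡ 28·9·19·20·28·9 ≡ 4 (mod 31).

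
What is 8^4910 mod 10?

The units digit of 8^n cycles with period 4: 8, 4, 2, 6, …
4910 leaves remainder 2 on division by 4, so 8^4910 ends in 4.

4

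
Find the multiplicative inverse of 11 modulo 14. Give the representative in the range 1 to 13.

9

11·9 = 99 = 7·14 + 1, so 11⁻¹ ≡ 9 (mod 14).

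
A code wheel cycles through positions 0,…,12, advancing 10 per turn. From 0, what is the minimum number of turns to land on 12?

The inverse of 10 mod 13 is 4 (since 10·4 = 40 ≡ 1).
Multiplying both sides by 4: x ≡ 4·12 = 48 ≡ 9 (mod 13).

9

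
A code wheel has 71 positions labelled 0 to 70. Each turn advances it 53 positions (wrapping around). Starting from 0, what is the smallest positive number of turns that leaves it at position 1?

67

71 = 1·53 + 18
53 = 2·18 + 17
18 = 1·17 + 1
17 = 17·1 + 0
Back-substituting gives 53·67 ≡ 1 (mod 71).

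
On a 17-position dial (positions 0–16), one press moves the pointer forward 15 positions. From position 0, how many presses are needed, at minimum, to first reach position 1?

8

17 = 1·15 + 2
15 = 7·2 + 1
2 = 2·1 + 0
Back-substituting gives 15·8 ≡ 1 (mod 17).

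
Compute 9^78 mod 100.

21

By repeated squaring mod 100: 9^1≡9, 9^2≡81, 9^4≡61, 9^8≡21, 9^16≡41, 9^32≡81, 9^64≡61.
78 = 2 + 4 + 8 + 64, so 9^78 ≡ 81·61·21·61 ≡ 21 (mod 100).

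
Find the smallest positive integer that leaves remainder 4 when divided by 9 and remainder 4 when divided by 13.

x ≡ 4 (mod 9) gives x ∈ {4}.
The first of these with x mod 13 = 4 is 4.

4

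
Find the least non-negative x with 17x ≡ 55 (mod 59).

The inverse of 17 mod 59 is 7 (since 17·7 = 119 ≡ 1).
So x ≡ 7·55 = 385 ≡ 31 (mod 59).
Check: 17·31 = 527 = 8·59 + 55.

31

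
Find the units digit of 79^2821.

Powers of 9 mod 10 repeat with period 2: 9, 1.
2821 leaves remainder 1 on division by 2, so 79^2821 ends in 9.

9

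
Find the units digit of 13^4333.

Powers of 3 mod 10 repeat with period 4: 3, 9, 7, 1.
4333 leaves remainder 1 on division by 4, so 13^4333 ends in 3.

3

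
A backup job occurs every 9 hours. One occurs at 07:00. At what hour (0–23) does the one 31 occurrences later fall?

31·9 = 279.
279 = 11·24 + 15, so 279 mod 24 = 15.
(7 + 15) mod 24 = 22.

22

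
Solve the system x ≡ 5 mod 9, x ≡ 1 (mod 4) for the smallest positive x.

x ≡ 1 (mod 4) gives x ∈ {1, 5}.
The first of these with x mod 9 = 5 is 5.

5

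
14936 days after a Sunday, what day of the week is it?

14936 mod 7 = 5 (since 2133·7 = 14931).
Sunday + 5 days → Friday.

Friday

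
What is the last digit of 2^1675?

Powers of 2 mod 10 repeat with period 4: 2, 4, 8, 6.
1675 leaves remainder 3 on division by 4, so 2^1675 ends in 8.

8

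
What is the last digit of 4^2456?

6

Last digits of 4^n: 4, 6 (period 2).
2456 leaves remainder 0 on division by 2, so 4^2456 ends in 6.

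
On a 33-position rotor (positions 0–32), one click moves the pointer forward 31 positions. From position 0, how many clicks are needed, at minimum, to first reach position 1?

16

33 = 1·31 + 2
31 = 15·2 + 1
2 = 2·1 + 0
Back-substituting gives 31·16 ≡ 1 (mod 33).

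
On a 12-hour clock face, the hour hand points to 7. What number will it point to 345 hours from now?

4

345 mod 12 = 9 (since 28·12 = 336).
7 + 9 → 4 on a 12-hour dial.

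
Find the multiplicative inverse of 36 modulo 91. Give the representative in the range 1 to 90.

43

36·43 = 1548 = 17·91 + 1, so 36⁻¹ ≡ 43 (mod 91).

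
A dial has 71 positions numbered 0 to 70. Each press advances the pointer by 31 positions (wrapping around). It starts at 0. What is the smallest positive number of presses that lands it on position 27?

65

The inverse of 31 mod 71 is 55 (since 31·55 = 1705 ≡ 1).
So x ≡ 55·27 = 1485 ≡ 65 (mod 71).
Check: 31·65 = 2015 = 28·71 + 27.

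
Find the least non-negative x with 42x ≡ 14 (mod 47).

The inverse of 42 mod 47 is 28 (since 42·28 = 1176 ≡ 1).
So x ≡ 28·14 = 392 ≡ 16 (mod 47).
Check: 42·16 = 672 = 14·47 + 14.

16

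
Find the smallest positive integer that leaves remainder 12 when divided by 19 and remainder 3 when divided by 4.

x ≡ 3 (mod 4) gives x ∈ {3, 7, 11, 15, 19, 23, 27, 31}.
The first of these with x mod 19 = 12 is 31.

31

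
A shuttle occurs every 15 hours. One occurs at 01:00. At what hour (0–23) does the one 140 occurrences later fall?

13

140·15 = 2100.
2100 mod 24 = 12 (since 87·24 = 2088).
(1 + 12) mod 24 = 13.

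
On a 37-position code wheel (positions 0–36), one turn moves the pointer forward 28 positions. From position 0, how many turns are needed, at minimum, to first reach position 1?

37 = 1·28 + 9
28 = 3·9 + 1
9 = 9·1 + 0
Back-substituting gives 28·4 ≡ 1 (mod 37).

4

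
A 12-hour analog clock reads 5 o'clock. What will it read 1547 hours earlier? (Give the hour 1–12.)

6

1547 mod 12 = 11 (since 128·12 = 1536).
5 − 11 → 6 on a 12-hour dial.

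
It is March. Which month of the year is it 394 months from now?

January

394 − 32·12 = 10, so 394 ≡ 10 (mod 12).
March + 10 months → January.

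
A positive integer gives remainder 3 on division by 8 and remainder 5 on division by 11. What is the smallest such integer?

Since 11·3 ≡ 1 (mod 8), take x = 5 + 11·((3−5)·3 mod 8) = 5 + 11·2 = 27.
Check: 27 mod 8 = 3, 27 mod 11 = 5.

27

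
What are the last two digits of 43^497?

By repeated squaring mod 100: 43^1≡43, 43^2≡49, 43^4≡1, 43^8≡1, 43^16≡1, 43^32≡1, 43^64≡1, 43^128≡1, 43^256≡1.
497 = 1 + 16 + 32 + 64 + 128 + 256, so 43^497 ≡ 43·1·1·1·1·1 ≡ 43 (mod 100).

43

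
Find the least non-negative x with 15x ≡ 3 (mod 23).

15⁻¹ ≡ 20 (mod 23) because 15·20 = 300 = 13·23 + 1.
So x ≡ 20·3 = 60 ≡ 14 (mod 23).
Check: 15·14 = 210 = 9·23 + 3.

14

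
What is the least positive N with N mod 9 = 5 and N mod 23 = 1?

Since 23·2 ≡ 1 (mod 9), take x = 1 + 23·((5−1)·2 mod 9) = 1 + 23·8 = 185.
Check: 185 mod 9 = 5, 185 mod 23 = 1.

185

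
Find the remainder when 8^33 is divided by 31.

16

By repeated squaring mod 31: 8^1≡8, 8^2≡2, 8^4≡4, 8^8≡16, 8^16≡8, 8^32≡2.
Since 33 = 1 + 32 in binary, 8^33 ≡ 8·2 ≡ 16 (mod 31).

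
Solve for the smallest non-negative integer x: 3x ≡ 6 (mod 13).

2

3⁻¹ ≡ 9 (mod 13) because 3·9 = 27 = 2·13 + 1.
So x ≡ 9·6 = 54 ≡ 2 (mod 13).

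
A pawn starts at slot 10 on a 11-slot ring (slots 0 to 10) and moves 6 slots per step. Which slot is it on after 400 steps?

1

400·6 = 2400.
2400 mod 11 = 2 (since 218·11 = 2398).
(10 + 2) mod 11 = 1.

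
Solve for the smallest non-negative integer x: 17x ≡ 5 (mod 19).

7

The inverse of 17 mod 19 is 9 (since 17·9 = 153 ≡ 1).
So x ≡ 9·5 = 45 ≡ 7 (mod 19).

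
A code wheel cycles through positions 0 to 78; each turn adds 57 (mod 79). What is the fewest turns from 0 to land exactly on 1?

79 = 1·57 + 22
57 = 2·22 + 13
22 = 1·13 + 9
13 = 1·9 + 4
9 = 2·4 + 1
4 = 4·1 + 0
Back-substituting gives 57·61 ≡ 1 (mod 79).

61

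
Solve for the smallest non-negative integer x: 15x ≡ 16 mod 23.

15⁻¹ ≡ 20 (mod 23) because 15·20 = 300 = 13·23 + 1.
Multiplying both sides by 20: x ≡ 20·16 = 320 ≡ 21 (mod 23).

21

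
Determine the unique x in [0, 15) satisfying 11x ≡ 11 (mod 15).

1

11⁻¹ ≡ 11 (mod 15) because 11·11 = 121 = 8·15 + 1.
Multiplying both sides by 11: x ≡ 11·11 = 121 ≡ 1 (mod 15).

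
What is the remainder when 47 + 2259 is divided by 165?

161

2259 = 13·165 + 114, so 2259 mod 165 = 114.
(47 + 114) mod 165 = 161.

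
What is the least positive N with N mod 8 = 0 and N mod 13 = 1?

Since 13·5 ≡ 1 (mod 8), take x = 1 + 13·((0−1)·5 mod 8) = 1 + 13·3 = 40.
Check: 40 mod 8 = 0, 40 mod 13 = 1.

40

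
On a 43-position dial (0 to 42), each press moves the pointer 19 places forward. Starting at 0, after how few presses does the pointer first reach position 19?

19⁻¹ ≡ 34 (mod 43) because 19·34 = 646 = 15·43 + 1.
Multiplying both sides by 34: x ≡ 34·19 = 646 ≡ 1 (mod 43).

1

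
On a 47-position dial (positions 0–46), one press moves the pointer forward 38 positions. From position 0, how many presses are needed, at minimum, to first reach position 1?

47 = 1·38 + 9
38 = 4·9 + 2
9 = 4·2 + 1
2 = 2·1 + 0
Back-substituting gives 38·26 ≡ 1 (mod 47).

26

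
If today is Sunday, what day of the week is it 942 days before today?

942 = 134·7 + 4, so 942 mod 7 = 4.
Sunday − 4 days → Wednesday.

Wednesday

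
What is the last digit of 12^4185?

Powers of 2 mod 10 repeat with period 4: 2, 4, 8, 6.
4185 mod 4 = 1, so the last digit matches 2^1 = 2.

2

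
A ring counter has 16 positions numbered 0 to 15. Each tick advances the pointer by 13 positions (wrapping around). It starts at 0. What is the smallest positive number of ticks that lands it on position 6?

13⁻¹ ≡ 5 (mod 16) because 13·5 = 65 = 4·16 + 1.
So x ≡ 5·6 = 30 ≡ 14 (mod 16).

14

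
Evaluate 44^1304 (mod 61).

By repeated squaring mod 61: 44^1≡44, 44^2≡45, 44^4≡12, 44^8≡22, 44^16≡57, 44^32≡16, 44^64≡12, 44^128≡22, 44^256≡57, 44^512≡16, 44^1024≡12.
1304 = 8 + 16 + 256 + 1024, so 44^1304 ≡ 22·57·57·12 ≡ 15 (mod 61).

15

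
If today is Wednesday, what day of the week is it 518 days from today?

Dividing 518 by 7 gives quotient 74 and remainder 0.
Wednesday + 0 days → Wednesday.

Wednesday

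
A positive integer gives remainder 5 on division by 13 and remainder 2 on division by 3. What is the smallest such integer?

Since 3·9 ≡ 1 (mod 13), take x = 2 + 3·((5−2)·9 mod 13) = 2 + 3·1 = 5.
Check: 5 mod 13 = 5, 5 mod 3 = 2.

5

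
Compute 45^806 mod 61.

25

Square-and-reduce mod 61: 45^1≡45, 45^2≡12, 45^4≡22, 45^8≡57, 45^16≡16, 45^32≡12, 45^64≡22, 45^128≡57, 45^256≡16, 45^512≡12.
806 = 2 + 4 + 32 + 256 + 512, so 45^806 ≡ 12·22·12·16·12 ≡ 25 (mod 61).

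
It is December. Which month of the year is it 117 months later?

September

Dividing 117 by 12 gives quotient 9 and remainder 9.
December + 9 months → September.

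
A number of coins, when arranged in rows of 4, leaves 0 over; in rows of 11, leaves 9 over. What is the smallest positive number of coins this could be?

20

x ≡ 0 (mod 4) gives x ∈ {0, 4, 8, 12, 16, 20}.
The first of these with x mod 11 = 9 is 20.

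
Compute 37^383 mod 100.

Square-and-reduce mod 100: 37^1≡37, 37^2≡69, 37^4≡61, 37^8≡21, 37^16≡41, 37^32≡81, 37^64≡61, 37^128≡21, 37^256≡41.
383 = 1 + 2 + 4 + 8 + 16 + 32 + 64 + 256, so 37^383 ≡ 37·69·61·21·41·81·61·41 ≡ 53 (mod 100).

53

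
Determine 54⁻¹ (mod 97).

54·9 = 486 = 5·97 + 1, so 54⁻¹ ≡ 9 (mod 97).

9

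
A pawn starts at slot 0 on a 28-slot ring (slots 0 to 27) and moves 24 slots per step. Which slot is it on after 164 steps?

16

164·24 = 3936.
Dividing 3936 by 28 gives quotient 140 and remainder 16.
(0 + 16) mod 28 = 16.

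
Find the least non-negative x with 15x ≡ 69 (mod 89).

58

The inverse of 15 mod 89 is 6 (since 15·6 = 90 ≡ 1).
Multiplying both sides by 6: x ≡ 6·69 = 414 ≡ 58 (mod 89).
Check: 15·58 = 870 = 9·89 + 69.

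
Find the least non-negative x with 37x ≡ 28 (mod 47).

The inverse of 37 mod 47 is 14 (since 37·14 = 518 ≡ 1).
So x ≡ 14·28 = 392 ≡ 16 (mod 47).

16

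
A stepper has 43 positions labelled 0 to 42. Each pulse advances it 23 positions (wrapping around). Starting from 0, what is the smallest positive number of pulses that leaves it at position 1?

43 = 1·23 + 20
23 = 1·20 + 3
20 = 6·3 + 2
3 = 1·2 + 1
2 = 2·1 + 0
Back-substituting gives 23·15 ≡ 1 (mod 43).

15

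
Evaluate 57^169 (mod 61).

By repeated squaring mod 61: 57^1≡57, 57^2≡16, 57^4≡12, 57^8≡22, 57^16≡57, 57^32≡16, 57^64≡12, 57^128≡22.
Since 169 = 1 + 8 + 32 + 128 in binary, 57^169 ≡ 57·22·16·22 ≡ 12 (mod 61).

12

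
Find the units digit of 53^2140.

1

Last digits of 3^n: 3, 9, 7, 1 (period 4).
2140 leaves remainder 0 on division by 4, so 53^2140 ends in 1.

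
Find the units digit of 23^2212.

Powers of 3 mod 10 repeat with period 4: 3, 9, 7, 1.
2212 mod 4 = 0, so the last digit matches 3^4 = 1.

1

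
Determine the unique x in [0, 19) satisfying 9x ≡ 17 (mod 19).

9⁻¹ ≡ 17 (mod 19) because 9·17 = 153 = 8·19 + 1.
So x ≡ 17·17 = 289 ≡ 4 (mod 19).

4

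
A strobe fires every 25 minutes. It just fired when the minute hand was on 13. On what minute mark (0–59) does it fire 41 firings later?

18

41·25 = 1025.
1025 mod 60 = 5 (since 17·60 = 1020).
(13 + 5) mod 60 = 18.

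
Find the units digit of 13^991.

Last digits of 3^n: 3, 9, 7, 1 (period 4).
991 leaves remainder 3 on division by 4, so 13^991 ends in 7.

7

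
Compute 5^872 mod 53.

44

Square-and-reduce mod 53: 5^1≡5, 5^2≡25, 5^4≡42, 5^8≡15, 5^16≡13, 5^32≡10, 5^64≡47, 5^128≡36, 5^256≡24, 5^512≡46.
Since 872 = 8 + 32 + 64 + 256 + 512 in binary, 5^872 ≡ 15·10·47·24·46 ≡ 44 (mod 53).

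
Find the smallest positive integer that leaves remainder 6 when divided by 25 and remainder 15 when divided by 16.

31

x ≡ 15 (mod 16) gives x ∈ {15, 31}.
The first of these with x mod 25 = 6 is 31.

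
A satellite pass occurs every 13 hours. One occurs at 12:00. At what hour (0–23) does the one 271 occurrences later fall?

271·13 = 3523.
3523 = 146·24 + 19, so 3523 mod 24 = 19.
(12 + 19) mod 24 = 7.

7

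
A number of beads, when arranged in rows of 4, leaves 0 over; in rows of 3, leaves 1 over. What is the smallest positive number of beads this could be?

4

x ≡ 1 (mod 3) gives x ∈ {1, 4}.
The first of these with x mod 4 = 0 is 4.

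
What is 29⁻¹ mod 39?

39 = 1·29 + 10
29 = 2·10 + 9
10 = 1·9 + 1
9 = 9·1 + 0
Back-substituting gives 29·35 ≡ 1 (mod 39).

35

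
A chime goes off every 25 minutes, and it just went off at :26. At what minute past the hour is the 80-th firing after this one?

46

80·25 = 2000.
2000 − 33·60 = 20, so 2000 ≡ 20 (mod 60).
(26 + 20) mod 60 = 46.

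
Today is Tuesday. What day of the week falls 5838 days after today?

5838 mod 7 = 0 (since 834·7 = 5838).
Tuesday + 0 days → Tuesday.

Tuesday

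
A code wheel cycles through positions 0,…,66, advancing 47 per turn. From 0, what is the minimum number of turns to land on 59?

54

47⁻¹ ≡ 10 (mod 67) because 47·10 = 470 = 7·67 + 1.
So x ≡ 10·59 = 590 ≡ 54 (mod 67).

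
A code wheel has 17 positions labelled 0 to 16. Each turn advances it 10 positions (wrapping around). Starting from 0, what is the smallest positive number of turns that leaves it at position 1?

17 = 1·10 + 7
10 = 1·7 + 3
7 = 2·3 + 1
3 = 3·1 + 0
Back-substituting gives 10·12 ≡ 1 (mod 17).

12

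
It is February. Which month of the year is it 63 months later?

May

Dividing 63 by 12 gives quotient 5 and remainder 3.
February + 3 months → May.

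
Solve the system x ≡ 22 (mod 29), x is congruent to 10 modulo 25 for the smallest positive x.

660

x ≡ 10 (mod 25) gives x ∈ {10, 35, 60, 85, 110, 135, 160, 185, …}.
The first of these with x mod 29 = 22 is 660.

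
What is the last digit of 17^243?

Last digits of 7^n: 7, 9, 3, 1 (period 4).
243 leaves remainder 3 on division by 4, so 17^243 ends in 3.

3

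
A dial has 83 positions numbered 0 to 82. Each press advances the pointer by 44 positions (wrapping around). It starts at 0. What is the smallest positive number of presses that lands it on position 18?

57

The inverse of 44 mod 83 is 17 (since 44·17 = 748 ≡ 1).
So x ≡ 17·18 = 306 ≡ 57 (mod 83).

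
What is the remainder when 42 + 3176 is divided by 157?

78

3176 mod 157 = 36 (since 20·157 = 3140).
(42 + 36) mod 157 = 78.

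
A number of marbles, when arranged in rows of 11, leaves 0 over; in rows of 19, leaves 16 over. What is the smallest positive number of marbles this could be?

187

Since 19·7 ≡ 1 (mod 11), take x = 16 + 19·((0−16)·7 mod 11) = 16 + 19·9 = 187.
Check: 187 mod 11 = 0, 187 mod 19 = 16.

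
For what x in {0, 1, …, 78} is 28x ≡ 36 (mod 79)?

The inverse of 28 mod 79 is 48 (since 28·48 = 1344 ≡ 1).
So x ≡ 48·36 = 1728 ≡ 69 (mod 79).
Check: 28·69 = 1932 = 24·79 + 36.

69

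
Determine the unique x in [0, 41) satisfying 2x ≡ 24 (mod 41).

The inverse of 2 mod 41 is 21 (since 2·21 = 42 ≡ 1).
So x ≡ 21·24 = 504 ≡ 12 (mod 41).

12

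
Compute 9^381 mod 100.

9

By repeated squaring mod 100: 9^1≡9, 9^2≡81, 9^4≡61, 9^8≡21, 9^16≡41, 9^32≡81, 9^64≡61, 9^128≡21, 9^256≡41.
381 = 1 + 4 + 8 + 16 + 32 + 64 + 256, so 9^381 ≡ 9·61·21·41·81·61·41 ≡ 9 (mod 100).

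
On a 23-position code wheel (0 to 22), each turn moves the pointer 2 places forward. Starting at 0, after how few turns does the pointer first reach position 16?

The inverse of 2 mod 23 is 12 (since 2·12 = 24 ≡ 1).
Multiplying both sides by 12: x ≡ 12·16 = 192 ≡ 8 (mod 23).

8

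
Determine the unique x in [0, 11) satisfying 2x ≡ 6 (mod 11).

3

2⁻¹ ≡ 6 (mod 11) because 2·6 = 12 = 1·11 + 1.
Multiplying both sides by 6: x ≡ 6·6 = 36 ≡ 3 (mod 11).
Check: 2·3 = 6 = 0·11 + 6.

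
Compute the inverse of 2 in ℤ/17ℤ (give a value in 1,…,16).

17 = 8·2 + 1
2 = 2·1 + 0
Back-substituting gives 2·9 ≡ 1 (mod 17).

9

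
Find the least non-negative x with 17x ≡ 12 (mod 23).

17⁻¹ ≡ 19 (mod 23) because 17·19 = 323 = 14·23 + 1.
Multiplying both sides by 19: x ≡ 19·12 = 228 ≡ 21 (mod 23).

21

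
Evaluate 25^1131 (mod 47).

8

Square-and-reduce mod 47: 25^1≡25, 25^2≡14, 25^4≡8, 25^8≡17, 25^16≡7, 25^32≡2, 25^64≡4, 25^128≡16, 25^256≡21, 25^512≡18, 25^1024≡42.
1131 = 1 + 2 + 8 + 32 + 64 + 1024, so 25^1131 ≡ 25·14·17·2·4·42 ≡ 8 (mod 47).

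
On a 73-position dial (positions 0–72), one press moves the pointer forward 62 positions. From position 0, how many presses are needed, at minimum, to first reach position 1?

53

62·53 = 3286 = 45·73 + 1, so 62⁻¹ ≡ 53 (mod 73).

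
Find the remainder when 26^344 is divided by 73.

Square-and-reduce mod 73: 26^1≡26, 26^2≡19, 26^4≡69, 26^8≡16, 26^16≡37, 26^32≡55, 26^64≡32, 26^128≡2, 26^256≡4.
344 = 8 + 16 + 64 + 256, so 26^344 ≡ 16·37·32·4 ≡ 2 (mod 73).

2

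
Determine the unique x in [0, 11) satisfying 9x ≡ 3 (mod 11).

9⁻¹ ≡ 5 (mod 11) because 9·5 = 45 = 4·11 + 1.
So x ≡ 5·3 = 15 ≡ 4 (mod 11).

4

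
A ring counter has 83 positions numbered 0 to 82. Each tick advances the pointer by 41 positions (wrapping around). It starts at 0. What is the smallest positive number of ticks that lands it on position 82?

2

The inverse of 41 mod 83 is 81 (since 41·81 = 3321 ≡ 1).
Multiplying both sides by 81: x ≡ 81·82 = 6642 ≡ 2 (mod 83).
Check: 41·2 = 82 = 0·83 + 82.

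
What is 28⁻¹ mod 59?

28·19 = 532 = 9·59 + 1, so 28⁻¹ ≡ 19 (mod 59).

19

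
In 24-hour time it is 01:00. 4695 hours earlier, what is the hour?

10

4695 − 195·24 = 15, so 4695 ≡ 15 (mod 24).
(1 − 15) mod 24 = 10.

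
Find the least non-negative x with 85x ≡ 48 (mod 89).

85⁻¹ ≡ 22 (mod 89) because 85·22 = 1870 = 21·89 + 1.
So x ≡ 22·48 = 1056 ≡ 77 (mod 89).

77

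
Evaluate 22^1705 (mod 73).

22

Square-and-reduce mod 73: 22^1≡22, 22^2≡46, 22^4≡72, 22^8≡1, 22^16≡1, 22^32≡1, 22^64≡1, 22^128≡1, 22^256≡1, 22^512≡1, 22^1024≡1.
1705 = 1 + 8 + 32 + 128 + 512 + 1024, so 22^1705 ≡ 22·1·1·1·1·1 ≡ 22 (mod 73).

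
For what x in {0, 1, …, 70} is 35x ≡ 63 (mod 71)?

16

35⁻¹ ≡ 69 (mod 71) because 35·69 = 2415 = 34·71 + 1.
So x ≡ 69·63 = 4347 ≡ 16 (mod 71).
Check: 35·16 = 560 = 7·71 + 63.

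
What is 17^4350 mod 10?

9

The units digit of 17^n cycles with period 4: 7, 9, 3, 1, …
4350 leaves remainder 2 on division by 4, so 17^4350 ends in 9.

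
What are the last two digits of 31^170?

By repeated squaring mod 100: 31^1≡31, 31^2≡61, 31^4≡21, 31^8≡41, 31^16≡81, 31^32≡61, 31^64≡21, 31^128≡41.
Since 170 = 2 + 8 + 32 + 128 in binary, 31^170 ≡ 61·41·61·41 ≡ 1 (mod 100).

01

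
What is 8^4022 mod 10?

The units digit of 8^n cycles with period 4: 8, 4, 2, 6, …
4022 mod 4 = 2, so the last digit matches 8^2 = 4.

4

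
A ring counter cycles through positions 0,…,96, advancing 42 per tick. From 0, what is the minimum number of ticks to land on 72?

42⁻¹ ≡ 67 (mod 97) because 42·67 = 2814 = 29·97 + 1.
Multiplying both sides by 67: x ≡ 67·72 = 4824 ≡ 71 (mod 97).

71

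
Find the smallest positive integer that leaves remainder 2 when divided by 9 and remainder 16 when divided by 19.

92

x ≡ 2 (mod 9) gives x ∈ {2, 11, 20, 29, 38, 47, 56, 65, …}.
The first of these with x mod 19 = 16 is 92.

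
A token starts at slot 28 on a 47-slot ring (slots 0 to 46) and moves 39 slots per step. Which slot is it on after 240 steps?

35

240·39 = 9360.
9360 mod 47 = 7 (since 199·47 = 9353).
(28 + 7) mod 47 = 35.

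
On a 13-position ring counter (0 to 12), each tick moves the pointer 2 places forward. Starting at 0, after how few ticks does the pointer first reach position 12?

6

The inverse of 2 mod 13 is 7 (since 2·7 = 14 ≡ 1).
Multiplying both sides by 7: x ≡ 7·12 = 84 ≡ 6 (mod 13).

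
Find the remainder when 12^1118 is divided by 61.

Successive squares of 12 mod 61: 12^1≡12, 12^2≡22, 12^4≡57, 12^8≡16, 12^16≡12, 12^32≡22, 12^64≡57, 12^128≡16, 12^256≡12, 12^512≡22, 12^1024≡57.
1118 = 2 + 4 + 8 + 16 + 64 + 1024, so 12^1118 ≡ 22·57·16·12·57·57 ≡ 16 (mod 61).

16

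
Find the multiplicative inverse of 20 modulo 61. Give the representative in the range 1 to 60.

58

20·58 = 1160 = 19·61 + 1, so 20⁻¹ ≡ 58 (mod 61).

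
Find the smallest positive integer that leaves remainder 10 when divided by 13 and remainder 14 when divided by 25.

Since 25·12 ≡ 1 (mod 13), take x = 14 + 25·((10−14)·12 mod 13) = 14 + 25·4 = 114.
Check: 114 mod 13 = 10, 114 mod 25 = 14.

114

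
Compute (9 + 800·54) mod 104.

800·54 = 43200.
43200 = 415·104 + 40, so 43200 mod 104 = 40.
(9 + 40) mod 104 = 49.

49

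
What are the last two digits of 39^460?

01

Square-and-reduce mod 100: 39^1≡39, 39^2≡21, 39^4≡41, 39^8≡81, 39^16≡61, 39^32≡21, 39^64≡41, 39^128≡81, 39^256≡61.
Since 460 = 4 + 8 + 64 + 128 + 256 in binary, 39^460 ≡ 41·81·41·81·61 ≡ 1 (mod 100).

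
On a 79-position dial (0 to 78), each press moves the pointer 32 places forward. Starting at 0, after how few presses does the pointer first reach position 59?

The inverse of 32 mod 79 is 42 (since 32·42 = 1344 ≡ 1).
Multiplying both sides by 42: x ≡ 42·59 = 2478 ≡ 29 (mod 79).
Check: 32·29 = 928 = 11·79 + 59.

29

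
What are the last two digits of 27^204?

41

Square-and-reduce mod 100: 27^1≡27, 27^2≡29, 27^4≡41, 27^8≡81, 27^16≡61, 27^32≡21, 27^64≡41, 27^128≡81.
204 = 4 + 8 + 64 + 128, so 27^204 ≡ 41·81·41·81 ≡ 41 (mod 100).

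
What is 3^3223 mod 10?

7

Powers of 3 mod 10 repeat with period 4: 3, 9, 7, 1.
3223 leaves remainder 3 on division by 4, so 3^3223 ends in 7.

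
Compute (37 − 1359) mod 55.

53

Dividing 1359 by 55 gives quotient 24 and remainder 39.
(37 − 39) mod 55 = 53.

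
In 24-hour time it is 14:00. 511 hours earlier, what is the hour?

Dividing 511 by 24 gives quotient 21 and remainder 7.
(14 − 7) mod 24 = 7.

7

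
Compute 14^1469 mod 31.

Successive squares of 14 mod 31: 14^1≡14, 14^2≡10, 14^4≡7, 14^8≡18, 14^16≡14, 14^32≡10, 14^64≡7, 14^128≡18, 14^256≡14, 14^512≡10, 14^1024≡7.
Since 1469 = 1 + 4 + 8 + 16 + 32 + 128 + 256 + 1024 in binary, 14^1469 ≡ 14·7·18·14·10·18·14·7 ≡ 20 (mod 31).

20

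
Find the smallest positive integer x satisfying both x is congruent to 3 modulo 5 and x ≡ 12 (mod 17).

x ≡ 3 (mod 5) gives x ∈ {3, 8, 13, 18, 23, 28, 33, 38, …}.
The first of these with x mod 17 = 12 is 63.

63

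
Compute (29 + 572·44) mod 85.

572·44 = 25168.
25168 mod 85 = 8 (since 296·85 = 25160).
(29 + 8) mod 85 = 37.

37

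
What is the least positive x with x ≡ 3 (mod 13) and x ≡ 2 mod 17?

172

x ≡ 3 (mod 13) gives x ∈ {3, 16, 29, 42, 55, 68, 81, 94, …}.
The first of these with x mod 17 = 2 is 172.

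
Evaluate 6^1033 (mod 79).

48

Square-and-reduce mod 79: 6^1≡6, 6^2≡36, 6^4≡32, 6^8≡76, 6^16≡9, 6^32≡2, 6^64≡4, 6^128≡16, 6^256≡19, 6^512≡45, 6^1024≡50.
Since 1033 = 1 + 8 + 1024 in binary, 6^1033 ≡ 6·76·50 ≡ 48 (mod 79).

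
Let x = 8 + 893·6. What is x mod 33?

893·6 = 5358.
5358 mod 33 = 12 (since 162·33 = 5346).
(8 + 12) mod 33 = 20.

20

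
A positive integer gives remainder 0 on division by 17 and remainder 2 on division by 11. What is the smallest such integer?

68

x ≡ 2 (mod 11) gives x ∈ {2, 13, 24, 35, 46, 57, 68}.
The first of these with x mod 17 = 0 is 68.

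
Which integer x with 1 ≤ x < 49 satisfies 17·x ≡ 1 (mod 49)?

26

17·26 = 442 = 9·49 + 1, so 17⁻¹ ≡ 26 (mod 49).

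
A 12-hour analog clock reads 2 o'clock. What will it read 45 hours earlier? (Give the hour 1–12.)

5

45 = 3·12 + 9, so 45 mod 12 = 9.
2 − 9 → 5 on a 12-hour dial.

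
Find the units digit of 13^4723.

The units digit of 13^n cycles with period 4: 3, 9, 7, 1, …
4723 mod 4 = 3, so the last digit matches 3^3 = 7.

7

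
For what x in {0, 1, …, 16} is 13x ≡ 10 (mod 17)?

6

The inverse of 13 mod 17 is 4 (since 13·4 = 52 ≡ 1).
So x ≡ 4·10 = 40 ≡ 6 (mod 17).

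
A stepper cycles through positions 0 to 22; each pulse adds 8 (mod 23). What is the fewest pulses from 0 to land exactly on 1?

8·3 = 24 = 1·23 + 1, so 8⁻¹ ≡ 3 (mod 23).

3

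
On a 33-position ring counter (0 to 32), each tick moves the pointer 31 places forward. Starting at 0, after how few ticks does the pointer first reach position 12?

31⁻¹ ≡ 16 (mod 33) because 31·16 = 496 = 15·33 + 1.
So x ≡ 16·12 = 192 ≡ 27 (mod 33).
Check: 31·27 = 837 = 25·33 + 12.

27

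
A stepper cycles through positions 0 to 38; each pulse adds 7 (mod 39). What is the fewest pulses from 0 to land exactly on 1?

28

39 = 5·7 + 4
7 = 1·4 + 3
4 = 1·3 + 1
3 = 3·1 + 0
Back-substituting gives 7·28 ≡ 1 (mod 39).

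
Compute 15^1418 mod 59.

By repeated squaring mod 59: 15^1≡15, 15^2≡48, 15^4≡3, 15^8≡9, 15^16≡22, 15^32≡12, 15^64≡26, 15^128≡27, 15^256≡21, 15^512≡28, 15^1024≡17.
1418 = 2 + 8 + 128 + 256 + 1024, so 15^1418 ≡ 48·9·27·21·17 ≡ 5 (mod 59).

5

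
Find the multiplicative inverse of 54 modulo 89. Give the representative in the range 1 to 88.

61

54·61 = 3294 = 37·89 + 1, so 54⁻¹ ≡ 61 (mod 89).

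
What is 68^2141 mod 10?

8

Powers of 8 mod 10 repeat with period 4: 8, 4, 2, 6.
2141 mod 4 = 1, so the last digit matches 8^1 = 8.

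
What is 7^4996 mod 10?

1

Last digits of 7^n: 7, 9, 3, 1 (period 4).
4996 mod 4 = 0, so the last digit matches 7^4 = 1.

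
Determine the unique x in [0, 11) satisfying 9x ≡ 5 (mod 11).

3

9⁻¹ ≡ 5 (mod 11) because 9·5 = 45 = 4·11 + 1.
So x ≡ 5·5 = 25 ≡ 3 (mod 11).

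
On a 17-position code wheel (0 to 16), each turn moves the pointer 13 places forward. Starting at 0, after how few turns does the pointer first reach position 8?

The inverse of 13 mod 17 is 4 (since 13·4 = 52 ≡ 1).
Multiplying both sides by 4: x ≡ 4·8 = 32 ≡ 15 (mod 17).

15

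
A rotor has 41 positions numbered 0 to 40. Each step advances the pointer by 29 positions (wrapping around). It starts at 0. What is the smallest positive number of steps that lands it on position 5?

The inverse of 29 mod 41 is 17 (since 29·17 = 493 ≡ 1).
So x ≡ 17·5 = 85 ≡ 3 (mod 41).

3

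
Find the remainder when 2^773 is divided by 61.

Successive squares of 2 mod 61: 2^1≡2, 2^2≡4, 2^4≡16, 2^8≡12, 2^16≡22, 2^32≡57, 2^64≡16, 2^128≡12, 2^256≡22, 2^512≡57.
Since 773 = 1 + 4 + 256 + 512 in binary, 2^773 ≡ 2·16·22·57 ≡ 51 (mod 61).

51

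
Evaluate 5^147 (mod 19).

By repeated squaring mod 19: 5^1≡5, 5^2≡6, 5^4≡17, 5^8≡4, 5^16≡16, 5^32≡9, 5^64≡5, 5^128≡6.
147 = 1 + 2 + 16 + 128, so 5^147 ≡ 5·6·16·6 ≡ 11 (mod 19).

11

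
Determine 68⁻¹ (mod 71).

68·47 = 3196 = 45·71 + 1, so 68⁻¹ ≡ 47 (mod 71).

47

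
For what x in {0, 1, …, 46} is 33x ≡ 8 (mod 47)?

The inverse of 33 mod 47 is 10 (since 33·10 = 330 ≡ 1).
So x ≡ 10·8 = 80 ≡ 33 (mod 47).

33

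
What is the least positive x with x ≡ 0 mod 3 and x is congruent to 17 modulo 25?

42

x ≡ 0 (mod 3) gives x ∈ {0, 3, 6, 9, 12, 15, 18, 21, …}.
The first of these with x mod 25 = 17 is 42.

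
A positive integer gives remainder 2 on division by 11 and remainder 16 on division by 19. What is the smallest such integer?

35

x ≡ 2 (mod 11) gives x ∈ {2, 13, 24, 35}.
The first of these with x mod 19 = 16 is 35.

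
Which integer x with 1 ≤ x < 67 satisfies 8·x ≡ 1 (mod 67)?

42

8·42 = 336 = 5·67 + 1, so 8⁻¹ ≡ 42 (mod 67).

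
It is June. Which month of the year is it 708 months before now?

June

708 − 59·12 = 0, so 708 ≡ 0 (mod 12).
June − 0 months → June.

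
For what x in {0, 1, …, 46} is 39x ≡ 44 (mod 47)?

The inverse of 39 mod 47 is 41 (since 39·41 = 1599 ≡ 1).
Multiplying both sides by 41: x ≡ 41·44 = 1804 ≡ 18 (mod 47).

18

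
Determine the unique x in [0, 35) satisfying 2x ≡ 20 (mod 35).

The inverse of 2 mod 35 is 18 (since 2·18 = 36 ≡ 1).
Multiplying both sides by 18: x ≡ 18·20 = 360 ≡ 10 (mod 35).

10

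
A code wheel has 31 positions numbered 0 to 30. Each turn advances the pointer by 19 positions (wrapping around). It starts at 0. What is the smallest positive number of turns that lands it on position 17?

27

19⁻¹ ≡ 18 (mod 31) because 19·18 = 342 = 11·31 + 1.
So x ≡ 18·17 = 306 ≡ 27 (mod 31).
Check: 19·27 = 513 = 16·31 + 17.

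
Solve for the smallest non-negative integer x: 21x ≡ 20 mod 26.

22

21⁻¹ ≡ 5 (mod 26) because 21·5 = 105 = 4·26 + 1.
Multiplying both sides by 5: x ≡ 5·20 = 100 ≡ 22 (mod 26).
Check: 21·22 = 462 = 17·26 + 20.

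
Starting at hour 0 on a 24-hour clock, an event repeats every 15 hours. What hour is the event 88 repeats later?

0

88·15 = 1320.
1320 mod 24 = 0 (since 55·24 = 1320).
(0 + 0) mod 24 = 0.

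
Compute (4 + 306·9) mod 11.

8

306·9 = 2754.
2754 − 250·11 = 4, so 2754 ≡ 4 (mod 11).
(4 + 4) mod 11 = 8.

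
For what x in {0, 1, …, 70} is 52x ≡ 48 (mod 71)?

61

The inverse of 52 mod 71 is 56 (since 52·56 = 2912 ≡ 1).
So x ≡ 56·48 = 2688 ≡ 61 (mod 71).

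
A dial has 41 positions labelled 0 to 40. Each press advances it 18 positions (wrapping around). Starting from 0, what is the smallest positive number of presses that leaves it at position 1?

41 = 2·18 + 5
18 = 3·5 + 3
5 = 1·3 + 2
3 = 1·2 + 1
2 = 2·1 + 0
Back-substituting gives 18·16 ≡ 1 (mod 41).

16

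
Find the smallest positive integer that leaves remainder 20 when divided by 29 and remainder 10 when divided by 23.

194

x ≡ 10 (mod 23) gives x ∈ {10, 33, 56, 79, 102, 125, 148, 171, …}.
The first of these with x mod 29 = 20 is 194.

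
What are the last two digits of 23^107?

Successive squares of 23 mod 100: 23^1≡23, 23^2≡29, 23^4≡41, 23^8≡81, 23^16≡61, 23^32≡21, 23^64≡41.
107 = 1 + 2 + 8 + 32 + 64, so 23^107 ≡ 23·29·81·21·41 ≡ 47 (mod 100).

47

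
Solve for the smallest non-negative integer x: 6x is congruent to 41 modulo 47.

The inverse of 6 mod 47 is 8 (since 6·8 = 48 ≡ 1).
Multiplying both sides by 8: x ≡ 8·41 = 328 ≡ 46 (mod 47).

46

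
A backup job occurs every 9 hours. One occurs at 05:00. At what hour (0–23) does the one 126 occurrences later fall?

126·9 = 1134.
Dividing 1134 by 24 gives quotient 47 and remainder 6.
(5 + 6) mod 24 = 11.

11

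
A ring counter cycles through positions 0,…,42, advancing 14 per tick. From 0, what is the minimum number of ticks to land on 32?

14⁻¹ ≡ 40 (mod 43) because 14·40 = 560 = 13·43 + 1.
So x ≡ 40·32 = 1280 ≡ 33 (mod 43).

33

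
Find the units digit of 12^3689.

Last digits of 2^n: 2, 4, 8, 6 (period 4).
3689 leaves remainder 1 on division by 4, so 12^3689 ends in 2.

2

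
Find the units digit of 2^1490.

4

Last digits of 2^n: 2, 4, 8, 6 (period 4).
1490 leaves remainder 2 on division by 4, so 2^1490 ends in 4.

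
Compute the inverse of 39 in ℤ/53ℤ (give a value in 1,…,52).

39·34 = 1326 = 25·53 + 1, so 39⁻¹ ≡ 34 (mod 53).

34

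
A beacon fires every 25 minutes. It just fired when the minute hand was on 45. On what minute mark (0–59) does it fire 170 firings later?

170·25 = 4250.
4250 = 70·60 + 50, so 4250 mod 60 = 50.
(45 + 50) mod 60 = 35.

35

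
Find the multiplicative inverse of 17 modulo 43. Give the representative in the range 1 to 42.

38

17·38 = 646 = 15·43 + 1, so 17⁻¹ ≡ 38 (mod 43).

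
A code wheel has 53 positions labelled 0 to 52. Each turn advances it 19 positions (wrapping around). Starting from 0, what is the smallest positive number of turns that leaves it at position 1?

19·14 = 266 = 5·53 + 1, so 19⁻¹ ≡ 14 (mod 53).

14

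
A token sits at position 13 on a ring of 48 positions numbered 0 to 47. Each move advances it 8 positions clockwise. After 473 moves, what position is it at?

473·8 = 3784.
Dividing 3784 by 48 gives quotient 78 and remainder 40.
(13 + 40) mod 48 = 5.

5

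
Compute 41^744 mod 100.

61

Successive squares of 41 mod 100: 41^1≡41, 41^2≡81, 41^4≡61, 41^8≡21, 41^16≡41, 41^32≡81, 41^64≡61, 41^128≡21, 41^256≡41, 41^512≡81.
Since 744 = 8 + 32 + 64 + 128 + 512 in binary, 41^744 ≡ 21·81·61·21·81 ≡ 61 (mod 100).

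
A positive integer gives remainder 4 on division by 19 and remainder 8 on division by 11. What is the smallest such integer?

Since 11·7 ≡ 1 (mod 19), take x = 8 + 11·((4−8)·7 mod 19) = 8 + 11·10 = 118.
Check: 118 mod 19 = 4, 118 mod 11 = 8.

118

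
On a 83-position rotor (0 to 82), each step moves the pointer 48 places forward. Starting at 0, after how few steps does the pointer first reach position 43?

48⁻¹ ≡ 64 (mod 83) because 48·64 = 3072 = 37·83 + 1.
Multiplying both sides by 64: x ≡ 64·43 = 2752 ≡ 13 (mod 83).
Check: 48·13 = 624 = 7·83 + 43.

13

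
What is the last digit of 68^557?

Last digits of 8^n: 8, 4, 2, 6 (period 4).
557 mod 4 = 1, so the last digit matches 8^1 = 8.

8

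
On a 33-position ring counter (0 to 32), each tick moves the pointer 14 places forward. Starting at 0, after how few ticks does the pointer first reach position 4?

The inverse of 14 mod 33 is 26 (since 14·26 = 364 ≡ 1).
Multiplying both sides by 26: x ≡ 26·4 = 104 ≡ 5 (mod 33).

5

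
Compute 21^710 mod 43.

Successive squares of 21 mod 43: 21^1≡21, 21^2≡11, 21^4≡35, 21^8≡21, 21^16≡11, 21^32≡35, 21^64≡21, 21^128≡11, 21^256≡35, 21^512≡21.
Since 710 = 2 + 4 + 64 + 128 + 512 in binary, 21^710 ≡ 11·35·21·11·21 ≡ 16 (mod 43).

16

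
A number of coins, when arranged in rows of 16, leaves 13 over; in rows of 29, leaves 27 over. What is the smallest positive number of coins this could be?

317

Since 29·5 ≡ 1 (mod 16), take x = 27 + 29·((13−27)·5 mod 16) = 27 + 29·10 = 317.
Check: 317 mod 16 = 13, 317 mod 29 = 27.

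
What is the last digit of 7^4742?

Last digits of 7^n: 7, 9, 3, 1 (period 4).
4742 mod 4 = 2, so the last digit matches 7^2 = 9.

9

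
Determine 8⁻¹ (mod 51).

8·32 = 256 = 5·51 + 1, so 8⁻¹ ≡ 32 (mod 51).

32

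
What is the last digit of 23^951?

Powers of 3 mod 10 repeat with period 4: 3, 9, 7, 1.
951 leaves remainder 3 on division by 4, so 23^951 ends in 7.

7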